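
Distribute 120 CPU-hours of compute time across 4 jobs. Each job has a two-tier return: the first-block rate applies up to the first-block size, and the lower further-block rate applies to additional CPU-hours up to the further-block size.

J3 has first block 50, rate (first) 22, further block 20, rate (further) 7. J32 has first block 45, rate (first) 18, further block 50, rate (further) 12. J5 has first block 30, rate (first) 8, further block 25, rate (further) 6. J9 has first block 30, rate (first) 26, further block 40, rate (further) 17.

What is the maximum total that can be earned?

Order all 8 blocks by rate: J9/T1 26 > J3/T1 22 > J32/T1 18 > J9/T2 17 > J32/T2 12 > J5/T1 8 > J3/T2 7 > J5/T2 6.
J9 T1 at 26: fill all 30 — 90 left.
Fill J3 T1 block (50 at 22) — 40 left.
40 remain; put them into J32 T1 at 18.
Total = 26×30 + 22×50 + 18×40 = 2600.

2600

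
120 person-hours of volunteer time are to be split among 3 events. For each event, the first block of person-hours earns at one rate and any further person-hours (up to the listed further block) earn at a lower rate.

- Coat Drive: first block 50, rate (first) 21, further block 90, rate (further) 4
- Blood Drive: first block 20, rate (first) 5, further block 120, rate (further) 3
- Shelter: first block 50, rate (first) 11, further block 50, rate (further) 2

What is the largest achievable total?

Order all 6 blocks by rate: Coat Drive/first 21 > Shelter/first 11 > Blood Drive/first 5 > Coat Drive/second 4 > Blood Drive/second 3 > Shelter/second 2.
Fill Coat Drive first block (50 at 21) → 70 left.
Shelter/first (11): +50 → 20 left.
Fill Blood Drive first block (20 at 5) → 0 left.
Total = 21×50 + 11×50 + 5×20 = 1700.

1700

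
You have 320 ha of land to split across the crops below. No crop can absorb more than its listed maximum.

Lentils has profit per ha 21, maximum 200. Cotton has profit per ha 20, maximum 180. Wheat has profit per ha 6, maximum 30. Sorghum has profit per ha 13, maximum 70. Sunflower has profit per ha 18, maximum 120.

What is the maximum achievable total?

6600

Order the crops by profit per ha: Lentils 21 > Cotton 20 > Sunflower 18 > Sorghum 13 > Wheat 6.
Give Lentils 200 to hit its cap of 200 ; 120 left.
Cotton: +120 (room for 180) → 120. Pool exhausted.
Total = 21×200 + 20×120 = 6600.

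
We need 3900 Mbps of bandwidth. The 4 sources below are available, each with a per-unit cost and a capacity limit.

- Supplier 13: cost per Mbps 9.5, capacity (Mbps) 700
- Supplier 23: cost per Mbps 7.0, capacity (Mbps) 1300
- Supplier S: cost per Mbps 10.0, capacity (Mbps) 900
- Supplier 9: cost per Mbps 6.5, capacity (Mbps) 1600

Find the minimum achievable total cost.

29150

Use sources in increasing cost order.
Supplier 9 (6.5): use full 1600 ; 2300 Mbps to go.
Supplier 23 at 7.0: take all 1300 Mbps ; 1000 still needed.
Supplier 13 (9.5): use full 700 ; 300 Mbps to go.
Take 300 from Supplier S at 10.0 to finish.
Cost = 1600×6.5 + 1300×7.0 + 700×9.5 + 300×10.0 = 29150.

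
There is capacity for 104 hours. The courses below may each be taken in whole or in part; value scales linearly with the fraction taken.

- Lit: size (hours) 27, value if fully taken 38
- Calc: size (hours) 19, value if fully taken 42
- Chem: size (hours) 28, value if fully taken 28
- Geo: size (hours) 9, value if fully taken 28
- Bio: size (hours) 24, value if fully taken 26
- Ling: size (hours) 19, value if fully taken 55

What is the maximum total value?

Best value per unit of size first: Geo 28/9≈3.11, Ling 55/19≈2.89, Calc 42/19≈2.21, Lit 38/27≈1.41, Bio 26/24≈1.08, Chem 28/28≈1.
Geo: take in full, 9 hours for value 28 → 95 left.
Take all of Ling (19 hours, value 55) → 76 hours left.
All 19 hours of Calc fit (value 42) → 57 remain.
Take all of Lit (27 hours, value 38) → 30 hours left.
All 24 hours of Bio fit (value 26) → 6 remain.
Only 6 hours remain; take 6/28 of Chem for value 28×6/28 = 6.
Total value = 195.

195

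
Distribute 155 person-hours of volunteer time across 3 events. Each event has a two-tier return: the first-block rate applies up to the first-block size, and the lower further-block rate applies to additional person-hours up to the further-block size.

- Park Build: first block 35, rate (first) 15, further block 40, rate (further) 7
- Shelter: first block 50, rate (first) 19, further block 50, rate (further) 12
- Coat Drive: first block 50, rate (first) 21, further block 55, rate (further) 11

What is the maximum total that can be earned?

Treat each block as its own option and order by rate: Coat Drive/first 21 > Shelter/first 19 > Park Build/first 15 > Shelter/second 12 > Coat Drive/second 11 > Park Build/second 7.
Coat Drive/first (21): +50 — 105 left.
Shelter/first (19): +50 — 55 left.
Fill Park Build first block (35 at 15) — 20 left.
20 remain; put them into Shelter second at 12.
Total = 21×50 + 19×50 + 15×35 + 12×20 = 2765.

2765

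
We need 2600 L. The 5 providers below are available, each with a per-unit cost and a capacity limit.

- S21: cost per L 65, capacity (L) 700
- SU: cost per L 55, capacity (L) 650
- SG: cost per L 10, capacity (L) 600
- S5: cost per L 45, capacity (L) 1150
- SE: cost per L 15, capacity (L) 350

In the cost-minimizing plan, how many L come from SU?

Use providers in increasing cost order.
SG at 10: take all 600 L — 2000 still needed.
SE (15): use full 350 — 1650 L to go.
S5 (45): use full 1150 — 500 L to go.
SU (55): take the remaining 500 — done.
S21: unused.

500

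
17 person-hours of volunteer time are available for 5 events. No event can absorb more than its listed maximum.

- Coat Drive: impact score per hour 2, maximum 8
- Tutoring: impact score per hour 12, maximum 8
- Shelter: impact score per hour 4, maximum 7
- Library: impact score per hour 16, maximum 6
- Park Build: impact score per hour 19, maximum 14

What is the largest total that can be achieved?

Order the events by impact score per hour: Park Build 19 > Library 16 > Tutoring 12 > Shelter 4 > Coat Drive 2.
Give Park Build 14 to hit its cap of 14 — 3 left.
Library has room for 6 but only 3 remain, so it gets 3.
Total = 16×3 + 19×14 = 314.

314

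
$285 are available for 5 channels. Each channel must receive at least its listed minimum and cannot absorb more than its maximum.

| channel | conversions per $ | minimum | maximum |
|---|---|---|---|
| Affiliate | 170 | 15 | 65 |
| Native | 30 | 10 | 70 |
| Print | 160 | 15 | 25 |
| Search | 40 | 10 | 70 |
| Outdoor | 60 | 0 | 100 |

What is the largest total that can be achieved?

24600

Meeting every minimum uses 15+10+15+10+0 = 50 $, leaving 235.
Highest conversions per $ first: Affiliate 170 > Print 160 > Outdoor 60 > Search 40 > Native 30.
Affiliate: +50 to 65 (cap) — 185 left.
Give Print 10 more to hit its cap of 25 — 175 left.
Outdoor: +100 to 100 (cap) — 75 left.
Give Search 60 more to hit its cap of 70 — 15 left.
Native: +15 (room for 60) → 25. Pool exhausted.
Total = 170×65 + 30×25 + 160×25 + 40×70 + 60×100 = 24600.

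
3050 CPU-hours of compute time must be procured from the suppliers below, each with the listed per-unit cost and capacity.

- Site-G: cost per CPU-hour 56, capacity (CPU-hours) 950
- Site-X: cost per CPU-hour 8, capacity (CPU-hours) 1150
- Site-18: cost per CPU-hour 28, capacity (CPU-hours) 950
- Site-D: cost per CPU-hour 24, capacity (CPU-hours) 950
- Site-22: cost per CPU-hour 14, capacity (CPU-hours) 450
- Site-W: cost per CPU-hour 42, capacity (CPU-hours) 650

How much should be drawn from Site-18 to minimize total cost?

Use suppliers in increasing cost order.
Take 1150 from Site-X at 8 → need 1900 more.
Site-22 (14): use full 450 → 1450 CPU-hours to go.
Take 950 from Site-D at 24 → need 500 more.
Site-18 (28): take the remaining 500 → done.
Site-W, Site-G: unused.

500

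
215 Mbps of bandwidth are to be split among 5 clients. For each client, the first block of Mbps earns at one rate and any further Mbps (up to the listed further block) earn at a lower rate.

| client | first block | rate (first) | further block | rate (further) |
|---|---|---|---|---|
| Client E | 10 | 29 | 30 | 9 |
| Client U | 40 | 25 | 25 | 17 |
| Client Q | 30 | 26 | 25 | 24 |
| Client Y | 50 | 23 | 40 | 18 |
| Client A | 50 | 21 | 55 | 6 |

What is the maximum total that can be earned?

Rank every tier by rate: Client E/T1 29 > Client Q/T1 26 > Client U/T1 25 > Client Q/T2 24 > Client Y/T1 23 > Client A/T1 21 > Client Y/T2 18 > Client U/T2 17 > Client E/T2 9 > Client A/T2 6.
Client E/T1 (29): +10 → 205 left.
Client Q T1 at 26: fill all 30 → 175 left.
Client U T1 at 25: fill all 40 → 135 left.
Fill Client Q T2 block (25 at 24) → 110 left.
Client Y T1 at 23: fill all 50 → 60 left.
Client A/T1 (21): +50 → 10 left.
10 remain; put them into Client Y T2 at 18.
Total = 29×10 + 26×30 + 25×40 + 24×25 + 23×50 + 21×50 + 18×10 = 5050.

5050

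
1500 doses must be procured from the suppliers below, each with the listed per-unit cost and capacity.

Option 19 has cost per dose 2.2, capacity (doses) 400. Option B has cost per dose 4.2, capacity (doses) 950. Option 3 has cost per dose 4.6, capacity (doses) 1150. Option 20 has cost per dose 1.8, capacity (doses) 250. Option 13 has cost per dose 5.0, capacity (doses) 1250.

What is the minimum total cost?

4900

Use suppliers in increasing cost order.
Option 20 at 1.8: take all 250 doses — 1250 still needed.
Take 400 from Option 19 at 2.2 — need 850 more.
Take 850 from Option B at 4.2 to finish.
Option 3, Option 13: unused.
Cost = 250×1.8 + 400×2.2 + 850×4.2 = 4900.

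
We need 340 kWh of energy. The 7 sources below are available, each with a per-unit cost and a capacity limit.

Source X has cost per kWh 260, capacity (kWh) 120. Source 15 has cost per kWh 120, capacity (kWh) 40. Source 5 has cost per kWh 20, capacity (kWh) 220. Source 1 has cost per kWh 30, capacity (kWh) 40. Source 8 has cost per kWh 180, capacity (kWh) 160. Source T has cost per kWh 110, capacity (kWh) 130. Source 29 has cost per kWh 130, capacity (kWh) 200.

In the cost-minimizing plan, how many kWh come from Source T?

Fill from the cheapest source first.
Source 5 (20): use full 220 ; 120 kWh to go.
Take 40 from Source 1 at 30 ; need 80 more.
Take 80 from Source T at 110 to finish.
Source 15, Source 29, Source 8, Source X: unused.

80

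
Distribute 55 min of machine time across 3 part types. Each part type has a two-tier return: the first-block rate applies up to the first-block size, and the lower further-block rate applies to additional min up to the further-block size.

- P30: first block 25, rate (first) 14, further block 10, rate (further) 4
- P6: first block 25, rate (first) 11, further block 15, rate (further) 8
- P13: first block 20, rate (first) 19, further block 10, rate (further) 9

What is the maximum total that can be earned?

840

Treat each block as its own option and order by rate: P13/tier1 19 > P30/tier1 14 > P6/tier1 11 > P13/tier2 9 > P6/tier2 8 > P30/tier2 4.
Fill P13 tier1 block (20 at 19) — 35 left.
Fill P30 tier1 block (25 at 14) — 10 left.
P6/tier1: +10 of 25 at 11; pool empty.
Total = 19×20 + 14×25 + 11×10 = 840.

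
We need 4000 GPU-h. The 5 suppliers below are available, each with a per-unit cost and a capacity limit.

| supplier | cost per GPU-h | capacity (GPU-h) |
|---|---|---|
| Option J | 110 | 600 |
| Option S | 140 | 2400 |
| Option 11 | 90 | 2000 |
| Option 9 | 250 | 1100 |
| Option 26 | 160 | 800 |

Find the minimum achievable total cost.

442000

Fill from the cheapest supplier first.
Take 2000 from Option 11 at 90 → need 2000 more.
Option J (110): use full 600 → 1400 GPU-h to go.
Take 1400 from Option S at 140 to finish.
Option 26, Option 9: unused.
Cost = 2000×90 + 600×110 + 1400×140 = 442000.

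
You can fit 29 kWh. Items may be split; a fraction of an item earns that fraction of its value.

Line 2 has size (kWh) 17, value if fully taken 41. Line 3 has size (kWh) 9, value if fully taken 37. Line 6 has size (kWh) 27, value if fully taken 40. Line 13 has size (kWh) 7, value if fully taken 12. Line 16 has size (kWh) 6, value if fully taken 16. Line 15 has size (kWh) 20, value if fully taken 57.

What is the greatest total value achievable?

Rank by value-to-size ratio: Line 3 37/9≈4.11, Line 15 57/20≈2.85, Line 16 16/6≈2.67, Line 2 41/17≈2.41, Line 13 12/7≈1.71, Line 6 40/27≈1.48.
Take all of Line 3 (9 kWh, value 37) ; 20 kWh left.
Line 15: take in full, 20 kWh for value 57 ; 0 left.
Total value = 94.

94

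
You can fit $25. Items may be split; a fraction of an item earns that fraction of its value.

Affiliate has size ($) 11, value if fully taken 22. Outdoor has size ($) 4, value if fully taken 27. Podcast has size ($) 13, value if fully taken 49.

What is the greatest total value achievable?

Best value per unit of size first: Outdoor 27/4≈6.75, Podcast 49/13≈3.77, Affiliate 22/11≈2.
Take all of Outdoor (4 $, value 27) ; 21 $ left.
All 13 $ of Podcast fit (value 49) ; 8 remain.
Fill the last 8 $ with part of Affiliate: 8/11 of it earns 16.
Total value = 92.

92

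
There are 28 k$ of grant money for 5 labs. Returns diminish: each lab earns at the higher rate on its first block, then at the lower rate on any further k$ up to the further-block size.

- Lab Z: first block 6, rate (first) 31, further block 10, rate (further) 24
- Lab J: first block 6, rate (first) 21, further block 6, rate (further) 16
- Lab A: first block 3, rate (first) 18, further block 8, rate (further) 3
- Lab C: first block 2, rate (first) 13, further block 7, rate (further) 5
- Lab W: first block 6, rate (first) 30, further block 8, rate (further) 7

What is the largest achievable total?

Rank every tier by rate: Lab Z/tier1 31 > Lab W/tier1 30 > Lab Z/tier2 24 > Lab J/tier1 21 > Lab A/tier1 18 > Lab J/tier2 16 > Lab C/tier1 13 > Lab W/tier2 7 > Lab C/tier2 5 > Lab A/tier2 3.
Fill Lab Z tier1 block (6 at 31) ; 22 left.
Lab W tier1 at 30: fill all 6 ; 16 left.
Lab Z/tier2 (24): +10 ; 6 left.
Fill Lab J tier1 block (6 at 21) ; 0 left.
Total = 31×6 + 30×6 + 24×10 + 21×6 = 732.

732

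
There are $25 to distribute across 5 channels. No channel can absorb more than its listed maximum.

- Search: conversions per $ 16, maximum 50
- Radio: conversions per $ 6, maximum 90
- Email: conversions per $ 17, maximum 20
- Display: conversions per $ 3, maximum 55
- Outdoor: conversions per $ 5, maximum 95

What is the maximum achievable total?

420

Highest conversions per $ first: Email 17 > Search 16 > Radio 6 > Outdoor 5 > Display 3.
Email: +20 to 20 (cap) → 5 left.
Search has room for 50 but only 5 remain, so it gets 5.
Total = 16×5 + 17×20 = 420.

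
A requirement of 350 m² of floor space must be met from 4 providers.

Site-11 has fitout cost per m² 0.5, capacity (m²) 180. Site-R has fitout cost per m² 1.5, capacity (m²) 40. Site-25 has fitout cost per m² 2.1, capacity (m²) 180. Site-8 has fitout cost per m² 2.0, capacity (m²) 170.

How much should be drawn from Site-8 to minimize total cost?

130

Cheapest first:
Take 180 from Site-11 at 0.5 — need 170 more.
Take 40 from Site-R at 1.5 — need 130 more.
Site-8 (2.0): take the remaining 130 — done.
Site-25: unused.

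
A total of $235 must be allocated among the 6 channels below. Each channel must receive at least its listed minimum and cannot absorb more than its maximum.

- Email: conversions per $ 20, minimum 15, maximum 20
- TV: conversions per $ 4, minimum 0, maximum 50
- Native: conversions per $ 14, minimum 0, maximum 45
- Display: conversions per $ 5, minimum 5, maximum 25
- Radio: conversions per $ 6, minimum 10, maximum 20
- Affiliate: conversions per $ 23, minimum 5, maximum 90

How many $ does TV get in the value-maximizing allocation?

35

Meeting every minimum uses 15+0+0+5+10+5 = 35 $, leaving 200.
Rank by conversions per $: Affiliate 23 > Email 20 > Native 14 > Radio 6 > Display 5 > TV 4.
Affiliate: +85 to 90 (cap) ; 115 left.
Email takes 5 more to reach its cap of 20 ; 110 left.
Give Native 45 more to hit its cap of 45 ; 65 left.
Give Radio 10 more to hit its cap of 20 ; 55 left.
Display: +20 to 25 (cap) ; 35 left.
TV has room for 50 more but only 35 remain, so it gets 35.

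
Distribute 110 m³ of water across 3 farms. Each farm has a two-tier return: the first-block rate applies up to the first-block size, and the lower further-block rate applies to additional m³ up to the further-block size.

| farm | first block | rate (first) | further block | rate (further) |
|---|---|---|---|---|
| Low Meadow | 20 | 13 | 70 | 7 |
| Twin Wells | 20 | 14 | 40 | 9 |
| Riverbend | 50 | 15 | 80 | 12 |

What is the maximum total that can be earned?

1530

Order all 6 blocks by rate: Riverbend/tier1 15 > Twin Wells/tier1 14 > Low Meadow/tier1 13 > Riverbend/tier2 12 > Twin Wells/tier2 9 > Low Meadow/tier2 7.
Fill Riverbend tier1 block (50 at 15) — 60 left.
Twin Wells tier1 at 14: fill all 20 — 40 left.
Low Meadow tier1 at 13: fill all 20 — 20 left.
Riverbend/tier2: +20 of 80 at 12; pool empty.
Total = 15×50 + 14×20 + 13×20 + 12×20 = 1530.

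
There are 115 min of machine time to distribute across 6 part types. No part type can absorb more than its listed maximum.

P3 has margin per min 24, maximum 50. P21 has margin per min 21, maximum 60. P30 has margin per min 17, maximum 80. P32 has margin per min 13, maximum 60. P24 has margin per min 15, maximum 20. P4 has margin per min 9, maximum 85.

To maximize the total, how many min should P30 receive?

5

Rank by margin per min: P3 24 > P21 21 > P30 17 > P24 15 > P32 13 > P4 9.
P3 takes 50 to reach its cap of 50 ; 65 left.
P21 takes 60 to reach its cap of 60 ; 5 left.
Only 5 left; P30 takes them to reach 5.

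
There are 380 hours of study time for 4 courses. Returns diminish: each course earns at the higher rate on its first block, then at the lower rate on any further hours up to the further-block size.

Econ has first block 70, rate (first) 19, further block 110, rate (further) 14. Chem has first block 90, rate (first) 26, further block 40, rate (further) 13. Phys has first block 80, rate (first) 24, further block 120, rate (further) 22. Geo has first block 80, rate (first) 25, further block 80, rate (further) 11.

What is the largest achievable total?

9090

Order all 8 blocks by rate: Chem/first 26 > Geo/first 25 > Phys/first 24 > Phys/second 22 > Econ/first 19 > Econ/second 14 > Chem/second 13 > Geo/second 11.
Fill Chem first block (90 at 26) — 290 left.
Geo first at 25: fill all 80 — 210 left.
Fill Phys first block (80 at 24) — 130 left.
Phys/second (22): +120 — 10 left.
Econ/first: +10 of 70 at 19; pool empty.
Total = 26×90 + 25×80 + 24×80 + 22×120 + 19×10 = 9090.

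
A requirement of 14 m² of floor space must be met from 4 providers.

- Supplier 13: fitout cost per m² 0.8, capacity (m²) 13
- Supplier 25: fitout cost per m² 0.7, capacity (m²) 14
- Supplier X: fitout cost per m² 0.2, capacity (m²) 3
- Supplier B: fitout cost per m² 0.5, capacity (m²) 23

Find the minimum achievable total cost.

Use providers in increasing cost order.
Supplier X (0.2): use full 3 ; 11 m² to go.
Supplier B at 0.5: take 11 of its 23 ; requirement met.
Supplier 25, Supplier 13: unused.
Cost = 3×0.2 + 11×0.5 = 6.1.

6.1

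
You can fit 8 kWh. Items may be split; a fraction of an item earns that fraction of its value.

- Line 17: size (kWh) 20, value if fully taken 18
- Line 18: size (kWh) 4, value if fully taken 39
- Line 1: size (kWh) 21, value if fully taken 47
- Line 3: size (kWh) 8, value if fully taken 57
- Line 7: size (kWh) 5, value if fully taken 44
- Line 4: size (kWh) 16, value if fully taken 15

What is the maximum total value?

74.2

Best value per unit of size first: Line 18 39/4≈9.75, Line 7 44/5≈8.8, Line 3 57/8≈7.12, Line 1 47/21≈2.24, Line 4 15/16≈0.938, Line 17 18/20≈0.9.
Line 18: take in full, 4 kWh for value 39 → 4 left.
4 kWh left: a 4/5 share of Line 7 gives 44×4/5 = 35.2.
Total value = 74.2.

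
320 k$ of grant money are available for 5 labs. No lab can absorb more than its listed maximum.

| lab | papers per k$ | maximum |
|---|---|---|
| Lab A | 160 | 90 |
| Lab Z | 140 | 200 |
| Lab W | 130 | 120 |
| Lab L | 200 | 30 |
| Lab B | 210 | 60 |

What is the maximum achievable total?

Rank by papers per k$: Lab B 210 > Lab L 200 > Lab A 160 > Lab Z 140 > Lab W 130.
Lab B takes 60 to reach its cap of 60 ; 260 left.
Lab L: +30 to 30 (cap) ; 230 left.
Give Lab A 90 to hit its cap of 90 ; 140 left.
Lab Z has room for 200 but only 140 remain, so it gets 140.
Total = 160×90 + 140×140 + 200×30 + 210×60 = 52600.

52600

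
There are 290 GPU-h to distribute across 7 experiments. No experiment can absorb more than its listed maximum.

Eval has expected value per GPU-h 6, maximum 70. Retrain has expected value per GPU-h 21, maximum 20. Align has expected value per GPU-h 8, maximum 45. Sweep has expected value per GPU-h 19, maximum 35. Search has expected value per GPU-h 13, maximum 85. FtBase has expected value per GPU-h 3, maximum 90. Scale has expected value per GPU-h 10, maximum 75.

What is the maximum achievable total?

Order the experiments by expected value per GPU-h: Retrain 21 > Sweep 19 > Search 13 > Scale 10 > Align 8 > Eval 6 > FtBase 3.
Retrain: +20 to 20 (cap) ; 270 left.
Sweep: +35 to 35 (cap) ; 235 left.
Give Search 85 to hit its cap of 85 ; 150 left.
Give Scale 75 to hit its cap of 75 ; 75 left.
Align: +45 to 45 (cap) ; 30 left.
Only 30 left; Eval takes them to reach 30.
Total = 6×30 + 21×20 + 8×45 + 19×35 + 13×85 + 10×75 = 3480.

3480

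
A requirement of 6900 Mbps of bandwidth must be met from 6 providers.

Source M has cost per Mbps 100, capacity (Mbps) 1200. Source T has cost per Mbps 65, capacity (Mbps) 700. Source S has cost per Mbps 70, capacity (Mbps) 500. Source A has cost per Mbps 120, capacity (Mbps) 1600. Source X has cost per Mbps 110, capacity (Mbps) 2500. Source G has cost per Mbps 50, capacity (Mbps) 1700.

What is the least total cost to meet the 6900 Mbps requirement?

Cheapest first:
Source G (50): use full 1700 → 5200 Mbps to go.
Take 700 from Source T at 65 → need 4500 more.
Take 500 from Source S at 70 → need 4000 more.
Take 1200 from Source M at 100 → need 2800 more.
Source X at 110: take all 2500 Mbps → 300 still needed.
Source A (120): take the remaining 300 → done.
Cost = 1700×50 + 700×65 + 500×70 + 1200×100 + 2500×110 + 300×120 = 596500.

596500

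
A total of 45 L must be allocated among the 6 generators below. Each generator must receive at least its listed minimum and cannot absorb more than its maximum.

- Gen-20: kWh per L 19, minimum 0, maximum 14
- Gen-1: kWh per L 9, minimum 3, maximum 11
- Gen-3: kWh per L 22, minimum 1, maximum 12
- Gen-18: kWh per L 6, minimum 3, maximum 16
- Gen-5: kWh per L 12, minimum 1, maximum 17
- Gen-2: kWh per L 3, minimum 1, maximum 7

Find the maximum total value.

722

Meeting every minimum uses 0+3+1+3+1+1 = 9 L, leaving 36.
Rank by kWh per L: Gen-3 22 > Gen-20 19 > Gen-5 12 > Gen-1 9 > Gen-18 6 > Gen-2 3.
Gen-3 takes 11 more to reach its cap of 12 ; 25 left.
Gen-20: +14 to 14 (cap) ; 11 left.
Gen-5 has room for 16 more but only 11 remain, so it gets 12.
Total = 19×14 + 9×3 + 22×12 + 6×3 + 12×12 + 3×1 = 722.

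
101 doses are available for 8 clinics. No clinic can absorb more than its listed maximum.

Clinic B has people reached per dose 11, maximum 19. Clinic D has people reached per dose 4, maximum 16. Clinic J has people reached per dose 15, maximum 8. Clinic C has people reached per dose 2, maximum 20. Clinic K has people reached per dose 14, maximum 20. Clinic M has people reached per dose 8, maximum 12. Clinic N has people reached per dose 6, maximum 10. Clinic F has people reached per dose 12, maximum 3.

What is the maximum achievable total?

Rank by people reached per dose: Clinic J 15 > Clinic K 14 > Clinic F 12 > Clinic B 11 > Clinic M 8 > Clinic N 6 > Clinic D 4 > Clinic C 2.
Clinic J takes 8 to reach its cap of 8 → 93 left.
Clinic K: +20 to 20 (cap) → 73 left.
Clinic F takes 3 to reach its cap of 3 → 70 left.
Give Clinic B 19 to hit its cap of 19 → 51 left.
Give Clinic M 12 to hit its cap of 12 → 39 left.
Clinic N: +10 to 10 (cap) → 29 left.
Clinic D: +16 to 16 (cap) → 13 left.
Only 13 left; Clinic C takes them to reach 13.
Total = 11×19 + 4×16 + 15×8 + 2×13 + 14×20 + 8×12 + 6×10 + 12×3 = 891.

891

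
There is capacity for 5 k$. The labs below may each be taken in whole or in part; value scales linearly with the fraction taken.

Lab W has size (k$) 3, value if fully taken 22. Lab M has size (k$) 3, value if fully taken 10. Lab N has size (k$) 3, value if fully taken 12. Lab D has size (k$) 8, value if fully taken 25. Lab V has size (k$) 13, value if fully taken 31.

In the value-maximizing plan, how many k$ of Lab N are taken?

2

Sort by value density: Lab W 22/3≈7.33, Lab N 12/3≈4, Lab M 10/3≈3.33, Lab D 25/8≈3.12, Lab V 31/13≈2.38.
Take all of Lab W (3 k$, value 22) ; 2 k$ left.
Fill the last 2 k$ with part of Lab N: 2/3 of it earns 8.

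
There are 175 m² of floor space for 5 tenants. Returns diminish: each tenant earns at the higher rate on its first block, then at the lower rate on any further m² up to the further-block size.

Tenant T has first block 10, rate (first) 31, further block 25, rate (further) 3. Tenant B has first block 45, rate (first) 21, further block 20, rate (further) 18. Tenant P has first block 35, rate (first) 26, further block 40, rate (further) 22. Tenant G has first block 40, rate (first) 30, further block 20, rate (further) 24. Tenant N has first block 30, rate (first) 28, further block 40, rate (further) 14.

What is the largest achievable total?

Order all 10 blocks by rate: Tenant T/first 31 > Tenant G/first 30 > Tenant N/first 28 > Tenant P/first 26 > Tenant G/second 24 > Tenant P/second 22 > Tenant B/first 21 > Tenant B/second 18 > Tenant N/second 14 > Tenant T/second 3.
Tenant T/first (31): +10 ; 165 left.
Tenant G/first (30): +40 ; 125 left.
Fill Tenant N first block (30 at 28) ; 95 left.
Tenant P/first (26): +35 ; 60 left.
Fill Tenant G second block (20 at 24) ; 40 left.
Tenant P/second (22): +40 ; 0 left.
Total = 31×10 + 30×40 + 28×30 + 26×35 + 24×20 + 22×40 = 4620.

4620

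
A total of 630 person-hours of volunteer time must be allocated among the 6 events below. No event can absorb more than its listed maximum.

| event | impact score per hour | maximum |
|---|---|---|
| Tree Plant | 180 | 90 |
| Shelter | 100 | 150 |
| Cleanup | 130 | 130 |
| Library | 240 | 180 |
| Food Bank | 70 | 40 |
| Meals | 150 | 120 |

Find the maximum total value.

105300

Rank by impact score per hour: Library 240 > Tree Plant 180 > Meals 150 > Cleanup 130 > Shelter 100 > Food Bank 70.
Library takes 180 to reach its cap of 180 ; 450 left.
Tree Plant: +90 to 90 (cap) ; 360 left.
Meals: +120 to 120 (cap) ; 240 left.
Cleanup: +130 to 130 (cap) ; 110 left.
Only 110 left; Shelter takes them to reach 110.
Total = 180×90 + 100×110 + 130×130 + 240×180 + 150×120 = 105300.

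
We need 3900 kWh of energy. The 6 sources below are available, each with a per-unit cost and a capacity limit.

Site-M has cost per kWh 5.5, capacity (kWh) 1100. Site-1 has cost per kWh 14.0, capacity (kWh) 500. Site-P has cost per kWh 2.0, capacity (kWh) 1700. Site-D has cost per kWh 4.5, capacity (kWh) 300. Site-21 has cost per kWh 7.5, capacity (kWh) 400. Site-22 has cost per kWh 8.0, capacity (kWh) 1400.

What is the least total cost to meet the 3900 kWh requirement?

17000

Use sources in increasing cost order.
Take 1700 from Site-P at 2.0 → need 2200 more.
Site-D (4.5): use full 300 → 1900 kWh to go.
Site-M (5.5): use full 1100 → 800 kWh to go.
Take 400 from Site-21 at 7.5 → need 400 more.
Site-22 at 8.0: take 400 of its 1400 → requirement met.
Site-1: unused.
Cost = 1700×2.0 + 300×4.5 + 1100×5.5 + 400×7.5 + 400×8.0 = 17000.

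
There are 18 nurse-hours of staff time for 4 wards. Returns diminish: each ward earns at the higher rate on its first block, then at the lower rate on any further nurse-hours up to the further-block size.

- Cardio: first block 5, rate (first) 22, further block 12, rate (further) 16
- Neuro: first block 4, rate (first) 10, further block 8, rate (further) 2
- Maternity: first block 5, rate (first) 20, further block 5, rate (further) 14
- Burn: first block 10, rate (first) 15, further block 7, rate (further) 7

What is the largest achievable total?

338

Order all 8 blocks by rate: Cardio/first 22 > Maternity/first 20 > Cardio/second 16 > Burn/first 15 > Maternity/second 14 > Neuro/first 10 > Burn/second 7 > Neuro/second 2.
Cardio/first (22): +5 → 13 left.
Maternity/first (20): +5 → 8 left.
Cardio/second: +8 of 12 at 16; pool empty.
Total = 22×5 + 20×5 + 16×8 = 338.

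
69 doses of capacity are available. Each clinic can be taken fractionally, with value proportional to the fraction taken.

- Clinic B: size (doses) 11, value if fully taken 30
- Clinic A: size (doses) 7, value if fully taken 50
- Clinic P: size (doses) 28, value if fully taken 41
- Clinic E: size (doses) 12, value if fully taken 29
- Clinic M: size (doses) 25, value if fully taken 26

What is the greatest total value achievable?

Rank by value-to-size ratio: Clinic A 50/7≈7.14, Clinic B 30/11≈2.73, Clinic E 29/12≈2.42, Clinic P 41/28≈1.46, Clinic M 26/25≈1.04.
Take all of Clinic A (7 doses, value 50) — 62 doses left.
Clinic B: take in full, 11 doses for value 30 — 51 left.
Take all of Clinic E (12 doses, value 29) — 39 doses left.
All 28 doses of Clinic P fit (value 41) — 11 remain.
Fill the last 11 doses with part of Clinic M: 11/25 of it earns 11.44.
Total value = 161.44.

161.44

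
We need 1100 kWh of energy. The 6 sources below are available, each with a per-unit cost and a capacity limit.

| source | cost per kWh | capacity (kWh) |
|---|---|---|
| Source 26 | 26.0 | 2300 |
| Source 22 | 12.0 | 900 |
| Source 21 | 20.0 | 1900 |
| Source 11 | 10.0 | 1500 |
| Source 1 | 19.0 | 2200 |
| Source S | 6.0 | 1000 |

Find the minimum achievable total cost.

7000

Use sources in increasing cost order.
Source S (6.0): use full 1000 → 100 kWh to go.
Take 100 from Source 11 at 10.0 to finish.
Source 22, Source 1, Source 21, Source 26: unused.
Cost = 1000×6.0 + 100×10.0 = 7000.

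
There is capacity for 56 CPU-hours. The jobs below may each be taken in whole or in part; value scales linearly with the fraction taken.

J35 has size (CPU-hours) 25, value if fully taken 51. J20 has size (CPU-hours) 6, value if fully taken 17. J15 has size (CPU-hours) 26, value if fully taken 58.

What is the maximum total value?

123.96

Best value per unit of size first: J20 17/6≈2.83, J15 58/26≈2.23, J35 51/25≈2.04.
Take all of J20 (6 CPU-hours, value 17) ; 50 CPU-hours left.
J15: take in full, 26 CPU-hours for value 58 ; 24 left.
Fill the last 24 CPU-hours with part of J35: 24/25 of it earns 48.96.
Total value = 123.96.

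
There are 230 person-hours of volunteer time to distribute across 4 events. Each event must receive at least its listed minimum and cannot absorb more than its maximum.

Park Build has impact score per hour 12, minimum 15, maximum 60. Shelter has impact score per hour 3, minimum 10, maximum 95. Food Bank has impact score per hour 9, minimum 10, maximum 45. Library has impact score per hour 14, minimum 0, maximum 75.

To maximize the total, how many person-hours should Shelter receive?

50

Meeting every minimum uses 15+10+10+0 = 35 person-hours, leaving 195.
Order the events by impact score per hour: Library 14 > Park Build 12 > Food Bank 9 > Shelter 3.
Give Library 75 more to hit its cap of 75 → 120 left.
Park Build: +45 to 60 (cap) → 75 left.
Give Food Bank 35 more to hit its cap of 45 → 40 left.
Shelter has room for 85 more but only 40 remain, so it gets 50.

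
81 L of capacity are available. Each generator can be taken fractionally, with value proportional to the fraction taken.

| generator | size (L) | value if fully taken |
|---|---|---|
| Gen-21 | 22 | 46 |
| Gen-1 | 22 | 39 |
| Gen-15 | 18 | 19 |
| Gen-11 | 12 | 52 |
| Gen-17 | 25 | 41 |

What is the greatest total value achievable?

178

Best value per unit of size first: Gen-11 52/12≈4.33, Gen-21 46/22≈2.09, Gen-1 39/22≈1.77, Gen-17 41/25≈1.64, Gen-15 19/18≈1.06.
Gen-11: take in full, 12 L for value 52 → 69 left.
All 22 L of Gen-21 fit (value 46) → 47 remain.
Take all of Gen-1 (22 L, value 39) → 25 L left.
All 25 L of Gen-17 fit (value 41) → 0 remain.
Total value = 178.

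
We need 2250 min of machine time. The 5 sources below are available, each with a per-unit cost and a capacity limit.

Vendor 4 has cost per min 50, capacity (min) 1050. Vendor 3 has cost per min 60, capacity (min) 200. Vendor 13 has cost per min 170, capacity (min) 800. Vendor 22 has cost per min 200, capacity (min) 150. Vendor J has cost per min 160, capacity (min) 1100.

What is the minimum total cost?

224500

Fill from the cheapest source first.
Vendor 4 at 50: take all 1050 min — 1200 still needed.
Vendor 3 at 60: take all 200 min — 1000 still needed.
Take 1000 from Vendor J at 160 to finish.
Vendor 13, Vendor 22: unused.
Cost = 1050×50 + 200×60 + 1000×160 = 224500.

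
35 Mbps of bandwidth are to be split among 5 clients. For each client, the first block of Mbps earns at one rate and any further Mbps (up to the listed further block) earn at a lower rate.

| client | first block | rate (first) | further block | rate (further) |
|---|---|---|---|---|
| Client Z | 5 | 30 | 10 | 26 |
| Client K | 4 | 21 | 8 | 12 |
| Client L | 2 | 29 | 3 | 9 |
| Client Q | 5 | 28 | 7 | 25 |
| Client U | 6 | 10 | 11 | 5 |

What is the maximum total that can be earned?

891

Rank every tier by rate: Client Z/T1 30 > Client L/T1 29 > Client Q/T1 28 > Client Z/T2 26 > Client Q/T2 25 > Client K/T1 21 > Client K/T2 12 > Client U/T1 10 > Client L/T2 9 > Client U/T2 5.
Client Z T1 at 30: fill all 5 → 30 left.
Fill Client L T1 block (2 at 29) → 28 left.
Fill Client Q T1 block (5 at 28) → 23 left.
Client Z/T2 (26): +10 → 13 left.
Client Q T2 at 25: fill all 7 → 6 left.
Fill Client K T1 block (4 at 21) → 2 left.
Client K T2 at 12: only 2 left, fill 2.
Total = 30×5 + 29×2 + 28×5 + 26×10 + 25×7 + 21×4 + 12×2 = 891.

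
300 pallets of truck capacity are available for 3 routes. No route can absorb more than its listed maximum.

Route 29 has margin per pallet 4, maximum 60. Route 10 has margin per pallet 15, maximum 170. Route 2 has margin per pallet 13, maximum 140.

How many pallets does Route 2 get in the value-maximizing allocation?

130

Order the routes by margin per pallet: Route 10 15 > Route 2 13 > Route 29 4.
Route 10 takes 170 to reach its cap of 170 → 130 left.
Route 2 has room for 140 but only 130 remain, so it gets 130.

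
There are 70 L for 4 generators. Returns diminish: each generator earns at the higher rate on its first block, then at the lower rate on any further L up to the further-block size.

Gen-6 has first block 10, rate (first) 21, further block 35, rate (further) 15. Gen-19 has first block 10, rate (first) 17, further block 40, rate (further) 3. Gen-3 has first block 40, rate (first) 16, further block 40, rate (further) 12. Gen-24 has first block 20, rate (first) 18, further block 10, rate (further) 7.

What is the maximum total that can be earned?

Rank every tier by rate: Gen-6/tier1 21 > Gen-24/tier1 18 > Gen-19/tier1 17 > Gen-3/tier1 16 > Gen-6/tier2 15 > Gen-3/tier2 12 > Gen-24/tier2 7 > Gen-19/tier2 3.
Fill Gen-6 tier1 block (10 at 21) ; 60 left.
Gen-24/tier1 (18): +20 ; 40 left.
Fill Gen-19 tier1 block (10 at 17) ; 30 left.
30 remain; put them into Gen-3 tier1 at 16.
Total = 21×10 + 18×20 + 17×10 + 16×30 = 1220.

1220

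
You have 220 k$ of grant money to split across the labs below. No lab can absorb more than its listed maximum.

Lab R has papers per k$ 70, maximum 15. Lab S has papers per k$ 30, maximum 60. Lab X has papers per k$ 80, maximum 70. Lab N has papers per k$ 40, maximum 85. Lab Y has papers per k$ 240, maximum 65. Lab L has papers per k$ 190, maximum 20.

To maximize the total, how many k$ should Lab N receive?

Order the labs by papers per k$: Lab Y 240 > Lab L 190 > Lab X 80 > Lab R 70 > Lab N 40 > Lab S 30.
Give Lab Y 65 to hit its cap of 65 — 155 left.
Lab L takes 20 to reach its cap of 20 — 135 left.
Lab X takes 70 to reach its cap of 70 — 65 left.
Lab R: +15 to 15 (cap) — 50 left.
Lab N: +50 (room for 85) → 50. Pool exhausted.

50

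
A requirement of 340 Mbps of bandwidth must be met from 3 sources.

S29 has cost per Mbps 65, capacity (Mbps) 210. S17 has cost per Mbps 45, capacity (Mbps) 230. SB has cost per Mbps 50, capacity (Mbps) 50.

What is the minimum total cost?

Fill from the cheapest source first.
Take 230 from S17 at 45 → need 110 more.
Take 50 from SB at 50 → need 60 more.
S29 at 65: take 60 of its 210 → requirement met.
Cost = 230×45 + 50×50 + 60×65 = 16750.

16750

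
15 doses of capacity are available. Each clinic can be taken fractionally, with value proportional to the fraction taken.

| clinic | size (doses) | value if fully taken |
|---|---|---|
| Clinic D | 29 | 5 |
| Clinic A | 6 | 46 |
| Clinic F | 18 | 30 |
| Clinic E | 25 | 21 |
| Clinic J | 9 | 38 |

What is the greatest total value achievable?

84

Rank by value-to-size ratio: Clinic A 46/6≈7.67, Clinic J 38/9≈4.22, Clinic F 30/18≈1.67, Clinic E 21/25≈0.84, Clinic D 5/29≈0.172.
Clinic A: take in full, 6 doses for value 46 → 9 left.
Clinic J: take in full, 9 doses for value 38 → 0 left.
Total value = 84.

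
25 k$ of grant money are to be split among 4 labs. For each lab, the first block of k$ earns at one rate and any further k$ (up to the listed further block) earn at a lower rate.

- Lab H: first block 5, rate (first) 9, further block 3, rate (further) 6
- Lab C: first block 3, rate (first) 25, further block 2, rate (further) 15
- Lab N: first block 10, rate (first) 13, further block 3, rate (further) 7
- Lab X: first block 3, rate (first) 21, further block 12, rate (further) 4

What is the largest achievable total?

Treat each block as its own option and order by rate: Lab C/tier1 25 > Lab X/tier1 21 > Lab C/tier2 15 > Lab N/tier1 13 > Lab H/tier1 9 > Lab N/tier2 7 > Lab H/tier2 6 > Lab X/tier2 4.
Lab C/tier1 (25): +3 ; 22 left.
Lab X/tier1 (21): +3 ; 19 left.
Lab C/tier2 (15): +2 ; 17 left.
Lab N tier1 at 13: fill all 10 ; 7 left.
Lab H tier1 at 9: fill all 5 ; 2 left.
2 remain; put them into Lab N tier2 at 7.
Total = 25×3 + 21×3 + 15×2 + 13×10 + 9×5 + 7×2 = 357.

357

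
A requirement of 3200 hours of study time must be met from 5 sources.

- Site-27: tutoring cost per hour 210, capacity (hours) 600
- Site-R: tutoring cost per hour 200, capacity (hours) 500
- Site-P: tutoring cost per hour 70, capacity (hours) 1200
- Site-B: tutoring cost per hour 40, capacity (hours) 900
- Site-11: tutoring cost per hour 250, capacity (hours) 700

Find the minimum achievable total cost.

346000

Use sources in increasing cost order.
Take 900 from Site-B at 40 — need 2300 more.
Take 1200 from Site-P at 70 — need 1100 more.
Site-R at 200: take all 500 hours — 600 still needed.
Take 600 from Site-27 at 210 — need 0 more.
Site-11: unused.
Cost = 900×40 + 1200×70 + 500×200 + 600×210 = 346000.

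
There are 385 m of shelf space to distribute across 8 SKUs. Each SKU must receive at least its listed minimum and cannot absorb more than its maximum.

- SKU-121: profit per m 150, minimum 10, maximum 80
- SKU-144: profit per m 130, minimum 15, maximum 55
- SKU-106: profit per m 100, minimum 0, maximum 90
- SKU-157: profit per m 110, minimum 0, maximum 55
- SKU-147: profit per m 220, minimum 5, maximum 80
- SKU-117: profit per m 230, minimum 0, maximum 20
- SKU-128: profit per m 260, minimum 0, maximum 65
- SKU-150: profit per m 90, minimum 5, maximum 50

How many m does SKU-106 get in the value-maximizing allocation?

Meeting every minimum uses 10+15+0+0+5+0+0+5 = 35 m, leaving 350.
Order the SKUs by profit per m: SKU-128 260 > SKU-117 230 > SKU-147 220 > SKU-121 150 > SKU-144 130 > SKU-157 110 > SKU-106 100 > SKU-150 90.
Give SKU-128 65 more to hit its cap of 65 — 285 left.
Give SKU-117 20 more to hit its cap of 20 — 265 left.
Give SKU-147 75 more to hit its cap of 80 — 190 left.
SKU-121: +70 to 80 (cap) — 120 left.
Give SKU-144 40 more to hit its cap of 55 — 80 left.
SKU-157: +55 to 55 (cap) — 25 left.
SKU-106: +25 (room for 90) → 25. Pool exhausted.

25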